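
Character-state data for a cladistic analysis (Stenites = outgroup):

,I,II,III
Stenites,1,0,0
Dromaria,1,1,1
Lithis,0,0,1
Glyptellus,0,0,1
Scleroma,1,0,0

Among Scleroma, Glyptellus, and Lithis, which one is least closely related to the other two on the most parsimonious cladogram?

Character polarity is set by the outgroup: the derived state is whichever differs from the outgroup's state, so for I the derived state is '0', and for the remaining characters it is '1'.
I: derived state '0' in Glyptellus and Lithis only — synapomorphy for {Glyptellus, Lithis}.
II (derived state '1') is unique to Dromaria (autapomorphy; uninformative for grouping).
III (derived state '1') is shared by Dromaria, Glyptellus, and Lithis — a synapomorphy uniting that clade.
Most parsimonious ingroup topology: ((Dromaria,(Lithis,Glyptellus)),Scleroma).
Lithis and Glyptellus share a more recent common ancestor with each other than either does with Scleroma, so Scleroma is the least closely related of the three.

Scleroma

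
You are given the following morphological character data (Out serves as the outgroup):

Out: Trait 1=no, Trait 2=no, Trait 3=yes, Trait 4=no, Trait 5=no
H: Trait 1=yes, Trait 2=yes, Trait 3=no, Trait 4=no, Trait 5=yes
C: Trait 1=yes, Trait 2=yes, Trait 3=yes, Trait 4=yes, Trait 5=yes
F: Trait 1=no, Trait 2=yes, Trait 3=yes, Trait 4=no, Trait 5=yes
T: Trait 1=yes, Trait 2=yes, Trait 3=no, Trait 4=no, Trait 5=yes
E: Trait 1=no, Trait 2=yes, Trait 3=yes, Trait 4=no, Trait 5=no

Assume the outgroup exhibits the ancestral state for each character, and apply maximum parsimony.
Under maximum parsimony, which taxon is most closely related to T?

Character polarity is set by the outgroup: the derived state is whichever differs from the outgroup's state, so for Trait 3 the derived state is 'no', and for the remaining characters it is 'yes'.
Trait 1 (derived state 'yes') is shared by C, H, and T — a synapomorphy uniting that clade.
All ingroup taxa share the derived state 'yes' for Trait 2; it defines the ingroup but does not resolve relationships within it.
Trait 3 (derived state 'no') is shared by H and T — a synapomorphy uniting that clade.
Trait 4: derived state 'yes' in C only — an autapomorphy, so it tells us nothing about relationships among taxa.
Trait 5 (derived state 'yes') is shared by C, F, H, and T — a synapomorphy uniting that clade.
Most parsimonious ingroup topology: ((((H,T),C),F),E).
T and H form a cherry on this tree, so they are sister taxa.

H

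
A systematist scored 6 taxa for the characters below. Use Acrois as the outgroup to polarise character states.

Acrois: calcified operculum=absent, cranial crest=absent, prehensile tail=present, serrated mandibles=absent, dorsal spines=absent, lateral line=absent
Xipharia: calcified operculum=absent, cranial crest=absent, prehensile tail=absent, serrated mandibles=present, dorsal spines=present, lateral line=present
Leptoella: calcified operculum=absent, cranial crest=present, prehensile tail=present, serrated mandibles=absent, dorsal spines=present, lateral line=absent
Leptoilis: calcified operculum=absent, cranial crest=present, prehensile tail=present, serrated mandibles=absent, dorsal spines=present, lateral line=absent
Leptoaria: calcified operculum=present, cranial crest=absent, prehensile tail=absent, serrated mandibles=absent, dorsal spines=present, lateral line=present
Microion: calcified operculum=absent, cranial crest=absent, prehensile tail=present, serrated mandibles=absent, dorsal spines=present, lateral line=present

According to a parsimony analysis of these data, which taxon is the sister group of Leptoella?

Character polarity is set by the outgroup: the derived state is whichever differs from the outgroup's state, so for prehensile tail the derived state is 'absent', and for the remaining characters it is 'present'.
calcified operculum (derived state 'present') is unique to Leptoaria (autapomorphy; uninformative for grouping).
cranial crest: derived state 'present' in Leptoella and Leptoilis only — synapomorphy for {Leptoella, Leptoilis}.
Only Leptoaria and Xipharia show the derived state 'absent' for prehensile tail, supporting them as a clade.
serrated mandibles: derived state 'present' in Xipharia only — an autapomorphy, so it tells us nothing about relationships among taxa.
All ingroup taxa share the derived state 'present' for dorsal spines; it defines the ingroup but does not resolve relationships within it.
lateral line (derived state 'present') is shared by Leptoaria, Microion, and Xipharia — a synapomorphy uniting that clade.
Most parsimonious ingroup topology: (((Xipharia,Leptoaria),Microion),(Leptoella,Leptoilis)).
Leptoella and Leptoilis form a cherry on this tree, so they are sister taxa.

Leptoilis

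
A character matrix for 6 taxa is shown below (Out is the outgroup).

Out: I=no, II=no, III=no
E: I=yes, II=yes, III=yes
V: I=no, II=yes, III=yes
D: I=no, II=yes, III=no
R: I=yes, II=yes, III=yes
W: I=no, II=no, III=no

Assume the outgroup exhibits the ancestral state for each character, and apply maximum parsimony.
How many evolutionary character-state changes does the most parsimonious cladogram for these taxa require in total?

3

The outgroup has state 'no' for every character, so 'yes' is the derived state throughout.
I (derived state 'yes') is shared by E and R — a synapomorphy uniting that clade.
II: derived state 'yes' in D, E, R, and V only — synapomorphy for {D, E, R, V}.
Only E, R, and V show the derived state 'yes' for III, supporting them as a clade.
Most parsimonious ingroup topology: ((((E,R),V),D),W).
Changes per character on this tree: I: 1; II: 1; III: 1.
Total = 3.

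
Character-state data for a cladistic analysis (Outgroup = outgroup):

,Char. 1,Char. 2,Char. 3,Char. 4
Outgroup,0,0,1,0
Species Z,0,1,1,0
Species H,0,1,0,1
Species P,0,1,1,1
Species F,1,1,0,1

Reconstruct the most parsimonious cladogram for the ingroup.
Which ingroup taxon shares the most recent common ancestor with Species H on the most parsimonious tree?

Character polarity is set by the outgroup: the derived state is whichever differs from the outgroup's state, so for Char. 3 the derived state is '0', and for the remaining characters it is '1'.
Char. 1: derived state '1' in Species F only — an autapomorphy, so it tells us nothing about relationships among taxa.
All ingroup taxa share the derived state '1' for Char. 2; it defines the ingroup but does not resolve relationships within it.
Only Species F and Species H show the derived state '0' for Char. 3, supporting them as a clade.
Char. 4 (derived state '1') is shared by Species F, Species H, and Species P — a synapomorphy uniting that clade.
Most parsimonious ingroup topology: (Species Z,((Species H,Species F),Species P)).
Species H and Species F form a cherry on this tree, so they are sister taxa.

Species F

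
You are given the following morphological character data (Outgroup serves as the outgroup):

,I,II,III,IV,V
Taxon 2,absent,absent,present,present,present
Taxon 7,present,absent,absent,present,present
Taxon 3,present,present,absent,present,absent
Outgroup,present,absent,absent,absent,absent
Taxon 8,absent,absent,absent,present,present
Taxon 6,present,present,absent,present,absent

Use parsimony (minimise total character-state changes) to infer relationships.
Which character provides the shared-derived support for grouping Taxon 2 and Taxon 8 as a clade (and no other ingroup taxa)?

I

Character polarity is set by the outgroup: the derived state is whichever differs from the outgroup's state, so for I the derived state is 'absent', and for the remaining characters it is 'present'.
I: derived state 'absent' in Taxon 2 and Taxon 8 only — synapomorphy for {Taxon 2, Taxon 8}.
II (derived state 'present') is shared by Taxon 3 and Taxon 6 — a synapomorphy uniting that clade.
III (derived state 'present') is unique to Taxon 2 (autapomorphy; uninformative for grouping).
All ingroup taxa share the derived state 'present' for IV; it defines the ingroup but does not resolve relationships within it.
V: derived state 'present' in Taxon 2, Taxon 7, and Taxon 8 only — synapomorphy for {Taxon 2, Taxon 7, Taxon 8}.
Most parsimonious ingroup topology: ((Taxon 6,Taxon 3),((Taxon 8,Taxon 2),Taxon 7)).
The clade {Taxon 2, Taxon 8} is supported by I: its derived state 'absent' occurs in exactly those taxa and in no other taxon (including the outgroup).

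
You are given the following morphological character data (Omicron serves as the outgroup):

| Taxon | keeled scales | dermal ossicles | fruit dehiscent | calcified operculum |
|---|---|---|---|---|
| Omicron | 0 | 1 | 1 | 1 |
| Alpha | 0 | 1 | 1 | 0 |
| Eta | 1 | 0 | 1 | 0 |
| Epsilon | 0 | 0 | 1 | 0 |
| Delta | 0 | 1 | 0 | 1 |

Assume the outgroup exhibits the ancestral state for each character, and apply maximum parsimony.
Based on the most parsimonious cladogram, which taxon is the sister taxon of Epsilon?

Eta

Character polarity is set by the outgroup: the derived state is whichever differs from the outgroup's state, so for dermal ossicles, fruit dehiscent, calcified operculum the derived state is '0', and for the remaining characters it is '1'.
keeled scales: derived state '1' in Eta only — an autapomorphy, so it tells us nothing about relationships among taxa.
dermal ossicles: derived state '0' in Epsilon and Eta only — synapomorphy for {Epsilon, Eta}.
fruit dehiscent: derived state '0' in Delta only — an autapomorphy, so it tells us nothing about relationships among taxa.
calcified operculum: derived state '0' in Alpha, Epsilon, and Eta only — synapomorphy for {Alpha, Epsilon, Eta}.
Most parsimonious ingroup topology: ((Alpha,(Eta,Epsilon)),Delta).
Epsilon and Eta form a cherry on this tree, so they are sister taxa.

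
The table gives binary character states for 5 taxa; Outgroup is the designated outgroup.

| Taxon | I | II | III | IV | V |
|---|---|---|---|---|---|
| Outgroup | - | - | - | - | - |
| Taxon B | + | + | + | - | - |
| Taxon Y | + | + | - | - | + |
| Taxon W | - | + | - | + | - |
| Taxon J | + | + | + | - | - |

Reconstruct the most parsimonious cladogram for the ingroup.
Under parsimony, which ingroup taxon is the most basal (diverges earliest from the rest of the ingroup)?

The outgroup has state '-' for every character, so '+' is the derived state throughout.
I (derived state '+') is shared by Taxon B, Taxon J, and Taxon Y — a synapomorphy uniting that clade.
All ingroup taxa share the derived state '+' for II; it defines the ingroup but does not resolve relationships within it.
Only Taxon B and Taxon J show the derived state '+' for III, supporting them as a clade.
IV: derived state '+' in Taxon W only — an autapomorphy, so it tells us nothing about relationships among taxa.
V (derived state '+') is unique to Taxon Y (autapomorphy; uninformative for grouping).
Most parsimonious ingroup topology: (((Taxon B,Taxon J),Taxon Y),Taxon W).
Taxon W is sister to the clade containing all other ingroup taxa, so it is the earliest-diverging (most basal) ingroup lineage.

Taxon W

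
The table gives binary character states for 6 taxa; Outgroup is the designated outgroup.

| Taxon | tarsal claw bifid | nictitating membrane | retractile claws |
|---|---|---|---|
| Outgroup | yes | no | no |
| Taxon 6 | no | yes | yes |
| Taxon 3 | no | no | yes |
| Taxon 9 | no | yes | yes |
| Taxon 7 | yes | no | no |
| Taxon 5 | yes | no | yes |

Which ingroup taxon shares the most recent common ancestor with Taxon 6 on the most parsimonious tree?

Character polarity is set by the outgroup: the derived state is whichever differs from the outgroup's state, so for tarsal claw bifid the derived state is 'no', and for the remaining characters it is 'yes'.
tarsal claw bifid (derived state 'no') is shared by Taxon 3, Taxon 6, and Taxon 9 — a synapomorphy uniting that clade.
Only Taxon 6 and Taxon 9 show the derived state 'yes' for nictitating membrane, supporting them as a clade.
Only Taxon 3, Taxon 5, Taxon 6, and Taxon 9 show the derived state 'yes' for retractile claws, supporting them as a clade.
Most parsimonious ingroup topology: ((((Taxon 6,Taxon 9),Taxon 3),Taxon 5),Taxon 7).
Taxon 6 and Taxon 9 form a cherry on this tree, so they are sister taxa.

Taxon 9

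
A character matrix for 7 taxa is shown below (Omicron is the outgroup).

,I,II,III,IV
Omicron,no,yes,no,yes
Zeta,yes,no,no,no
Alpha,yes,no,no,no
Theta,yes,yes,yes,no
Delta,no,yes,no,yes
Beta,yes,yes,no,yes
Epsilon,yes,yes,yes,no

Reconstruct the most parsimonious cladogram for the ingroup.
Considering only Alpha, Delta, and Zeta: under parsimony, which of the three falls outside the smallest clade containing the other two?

Delta

Character polarity is set by the outgroup: the derived state is whichever differs from the outgroup's state, so for II, IV the derived state is 'no', and for the remaining characters it is 'yes'.
I: derived state 'yes' in Alpha, Beta, Epsilon, Theta, and Zeta only — synapomorphy for {Alpha, Beta, Epsilon, Theta, Zeta}.
II (derived state 'no') is shared by Alpha and Zeta — a synapomorphy uniting that clade.
III: derived state 'yes' in Epsilon and Theta only — synapomorphy for {Epsilon, Theta}.
IV: derived state 'no' in Alpha, Epsilon, Theta, and Zeta only — synapomorphy for {Alpha, Epsilon, Theta, Zeta}.
Most parsimonious ingroup topology: ((((Zeta,Alpha),(Theta,Epsilon)),Beta),Delta).
Zeta and Alpha share a more recent common ancestor with each other than either does with Delta, so Delta is the least closely related of the three.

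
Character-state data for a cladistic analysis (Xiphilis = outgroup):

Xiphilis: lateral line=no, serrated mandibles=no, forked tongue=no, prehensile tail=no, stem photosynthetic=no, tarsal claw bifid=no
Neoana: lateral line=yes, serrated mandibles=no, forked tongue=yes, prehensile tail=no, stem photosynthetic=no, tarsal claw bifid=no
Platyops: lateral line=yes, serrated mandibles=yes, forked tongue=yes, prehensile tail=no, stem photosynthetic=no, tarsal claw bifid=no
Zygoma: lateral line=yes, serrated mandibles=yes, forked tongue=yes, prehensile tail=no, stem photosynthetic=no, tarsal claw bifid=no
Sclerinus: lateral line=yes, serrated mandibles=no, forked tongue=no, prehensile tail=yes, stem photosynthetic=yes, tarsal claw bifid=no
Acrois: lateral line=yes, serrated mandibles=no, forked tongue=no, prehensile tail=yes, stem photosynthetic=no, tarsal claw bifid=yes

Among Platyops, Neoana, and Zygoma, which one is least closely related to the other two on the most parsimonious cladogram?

The outgroup has state 'no' for every character, so 'yes' is the derived state throughout.
lateral line (derived state 'yes') is shared by all ingroup taxa — unites the whole ingroup.
serrated mandibles: derived state 'yes' in Platyops and Zygoma only — synapomorphy for {Platyops, Zygoma}.
forked tongue (derived state 'yes') is shared by Neoana, Platyops, and Zygoma — a synapomorphy uniting that clade.
prehensile tail (derived state 'yes') is shared by Acrois and Sclerinus — a synapomorphy uniting that clade.
stem photosynthetic (derived state 'yes') is unique to Sclerinus (autapomorphy; uninformative for grouping).
tarsal claw bifid (derived state 'yes') is unique to Acrois (autapomorphy; uninformative for grouping).
Most parsimonious ingroup topology: ((Neoana,(Platyops,Zygoma)),(Sclerinus,Acrois)).
Zygoma and Platyops share a more recent common ancestor with each other than either does with Neoana, so Neoana is the least closely related of the three.

Neoana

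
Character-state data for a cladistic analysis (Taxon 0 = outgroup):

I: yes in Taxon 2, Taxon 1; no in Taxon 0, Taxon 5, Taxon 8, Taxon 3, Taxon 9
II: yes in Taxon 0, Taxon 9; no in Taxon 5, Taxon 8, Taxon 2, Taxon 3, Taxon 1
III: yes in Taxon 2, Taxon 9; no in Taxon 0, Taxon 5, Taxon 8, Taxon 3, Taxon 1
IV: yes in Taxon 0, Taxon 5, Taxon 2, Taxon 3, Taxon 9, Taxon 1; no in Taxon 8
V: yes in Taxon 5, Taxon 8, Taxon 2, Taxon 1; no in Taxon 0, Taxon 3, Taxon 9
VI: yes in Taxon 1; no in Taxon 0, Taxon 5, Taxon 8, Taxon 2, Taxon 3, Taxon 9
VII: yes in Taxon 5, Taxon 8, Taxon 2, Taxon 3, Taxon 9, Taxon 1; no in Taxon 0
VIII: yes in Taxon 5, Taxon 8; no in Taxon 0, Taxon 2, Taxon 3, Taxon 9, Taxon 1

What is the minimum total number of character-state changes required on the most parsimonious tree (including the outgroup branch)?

9

Character polarity is set by the outgroup: the derived state is whichever differs from the outgroup's state, so for II, IV the derived state is 'no', and for the remaining characters it is 'yes'.
Only Taxon 1 and Taxon 2 show the derived state 'yes' for I, supporting them as a clade.
II (derived state 'no') is shared by Taxon 1, Taxon 2, Taxon 3, Taxon 5, and Taxon 8 — a synapomorphy uniting that clade.
III (state 'yes') occurs in Taxon 2 and Taxon 9 but conflicts with the nesting implied by the other characters — most parsimoniously interpreted as homoplasy.
IV: derived state 'no' in Taxon 8 only — an autapomorphy, so it tells us nothing about relationships among taxa.
Only Taxon 1, Taxon 2, Taxon 5, and Taxon 8 show the derived state 'yes' for V, supporting them as a clade.
VI: derived state 'yes' in Taxon 1 only — an autapomorphy, so it tells us nothing about relationships among taxa.
All ingroup taxa share the derived state 'yes' for VII; it defines the ingroup but does not resolve relationships within it.
VIII: derived state 'yes' in Taxon 5 and Taxon 8 only — synapomorphy for {Taxon 5, Taxon 8}.
Most parsimonious ingroup topology: ((((Taxon 5,Taxon 8),(Taxon 2,Taxon 1)),Taxon 3),Taxon 9).
Changes per character on this tree: I: 1; II: 1; III: 2; IV: 1; V: 1; VI: 1; VII: 1; VIII: 1.
Total = 9.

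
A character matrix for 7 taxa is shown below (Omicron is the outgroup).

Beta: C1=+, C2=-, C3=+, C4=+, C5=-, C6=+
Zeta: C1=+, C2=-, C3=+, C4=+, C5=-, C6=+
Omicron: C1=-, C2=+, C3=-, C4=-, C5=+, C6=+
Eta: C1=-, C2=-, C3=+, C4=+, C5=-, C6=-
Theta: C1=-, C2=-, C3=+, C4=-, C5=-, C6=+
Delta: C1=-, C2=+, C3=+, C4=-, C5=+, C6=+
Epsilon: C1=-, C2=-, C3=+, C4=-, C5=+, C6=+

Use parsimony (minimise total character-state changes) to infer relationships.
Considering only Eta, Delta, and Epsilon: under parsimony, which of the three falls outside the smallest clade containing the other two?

Delta

Character polarity is set by the outgroup: the derived state is whichever differs from the outgroup's state, so for C2, C5, C6 the derived state is '-', and for the remaining characters it is '+'.
Only Beta and Zeta show the derived state '+' for C1, supporting them as a clade.
C2 (derived state '-') is shared by Beta, Epsilon, Eta, Theta, and Zeta — a synapomorphy uniting that clade.
All ingroup taxa share the derived state '+' for C3; it defines the ingroup but does not resolve relationships within it.
C4 (derived state '+') is shared by Beta, Eta, and Zeta — a synapomorphy uniting that clade.
C5 (derived state '-') is shared by Beta, Eta, Theta, and Zeta — a synapomorphy uniting that clade.
C6: derived state '-' in Eta only — an autapomorphy, so it tells us nothing about relationships among taxa.
Most parsimonious ingroup topology: (Delta,((Theta,(Eta,(Zeta,Beta))),Epsilon)).
Epsilon and Eta share a more recent common ancestor with each other than either does with Delta, so Delta is the least closely related of the three.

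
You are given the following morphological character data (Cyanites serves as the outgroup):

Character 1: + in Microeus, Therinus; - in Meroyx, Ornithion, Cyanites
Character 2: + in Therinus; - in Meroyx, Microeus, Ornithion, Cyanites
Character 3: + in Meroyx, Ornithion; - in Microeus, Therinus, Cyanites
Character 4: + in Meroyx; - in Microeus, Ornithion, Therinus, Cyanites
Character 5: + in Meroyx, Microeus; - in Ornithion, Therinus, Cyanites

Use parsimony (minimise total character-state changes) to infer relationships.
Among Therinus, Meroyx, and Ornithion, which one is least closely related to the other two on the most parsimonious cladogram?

Therinus

The outgroup has state '-' for every character, so '+' is the derived state throughout.
Character 1: derived state '+' in Microeus and Therinus only — synapomorphy for {Microeus, Therinus}.
Character 2: derived state '+' in Therinus only — an autapomorphy, so it tells us nothing about relationships among taxa.
Character 3 (derived state '+') is shared by Meroyx and Ornithion — a synapomorphy uniting that clade.
Character 4: derived state '+' in Meroyx only — an autapomorphy, so it tells us nothing about relationships among taxa.
Character 5 (state '+') occurs in Meroyx and Microeus but conflicts with the nesting implied by the other characters — most parsimoniously interpreted as homoplasy.
Most parsimonious ingroup topology: ((Ornithion,Meroyx),(Microeus,Therinus)).
Meroyx and Ornithion share a more recent common ancestor with each other than either does with Therinus, so Therinus is the least closely related of the three.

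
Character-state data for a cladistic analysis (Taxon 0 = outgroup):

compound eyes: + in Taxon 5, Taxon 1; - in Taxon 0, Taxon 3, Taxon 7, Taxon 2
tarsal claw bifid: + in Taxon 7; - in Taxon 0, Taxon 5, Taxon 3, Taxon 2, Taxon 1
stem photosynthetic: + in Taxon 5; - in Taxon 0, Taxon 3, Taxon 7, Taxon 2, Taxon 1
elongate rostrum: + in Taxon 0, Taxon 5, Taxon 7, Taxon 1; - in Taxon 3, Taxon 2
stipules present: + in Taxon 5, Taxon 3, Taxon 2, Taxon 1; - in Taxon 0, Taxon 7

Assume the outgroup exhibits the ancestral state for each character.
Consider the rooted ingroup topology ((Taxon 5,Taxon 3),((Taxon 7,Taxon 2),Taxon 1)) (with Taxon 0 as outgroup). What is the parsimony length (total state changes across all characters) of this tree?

Map each character onto ((Taxon 5,Taxon 3),((Taxon 7,Taxon 2),Taxon 1)) (rooted by Taxon 0) and count the minimum state changes it requires (Fitch parsimony):
compound eyes: 2; tarsal claw bifid: 1; stem photosynthetic: 1; elongate rostrum: 2; stipules present: 2.
Total tree length = 8.

8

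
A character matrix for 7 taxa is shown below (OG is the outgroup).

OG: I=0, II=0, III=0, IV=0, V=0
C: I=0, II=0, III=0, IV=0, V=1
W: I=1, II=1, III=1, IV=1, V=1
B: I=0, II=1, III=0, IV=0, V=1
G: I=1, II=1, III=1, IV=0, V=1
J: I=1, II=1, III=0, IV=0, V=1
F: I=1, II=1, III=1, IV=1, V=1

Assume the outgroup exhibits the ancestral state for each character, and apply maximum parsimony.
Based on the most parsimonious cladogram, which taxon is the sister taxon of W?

The outgroup has state '0' for every character, so '1' is the derived state throughout.
I: derived state '1' in F, G, J, and W only — synapomorphy for {F, G, J, W}.
Only B, F, G, J, and W show the derived state '1' for II, supporting them as a clade.
III (derived state '1') is shared by F, G, and W — a synapomorphy uniting that clade.
IV (derived state '1') is shared by F and W — a synapomorphy uniting that clade.
V (derived state '1') is shared by all ingroup taxa — unites the whole ingroup.
Most parsimonious ingroup topology: (C,((((W,F),G),J),B)).
W and F form a cherry on this tree, so they are sister taxa.

F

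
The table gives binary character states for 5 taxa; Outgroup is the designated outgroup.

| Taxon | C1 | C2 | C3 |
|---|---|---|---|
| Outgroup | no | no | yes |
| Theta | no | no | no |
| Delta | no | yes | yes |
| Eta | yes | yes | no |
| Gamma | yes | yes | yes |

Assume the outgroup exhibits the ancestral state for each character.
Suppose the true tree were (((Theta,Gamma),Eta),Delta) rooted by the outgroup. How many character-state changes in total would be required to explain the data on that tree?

6

Map each character onto (((Theta,Gamma),Eta),Delta) (rooted by Outgroup) and count the minimum state changes it requires (Fitch parsimony):
C1: 2; C2: 2; C3: 2.
Total tree length = 6.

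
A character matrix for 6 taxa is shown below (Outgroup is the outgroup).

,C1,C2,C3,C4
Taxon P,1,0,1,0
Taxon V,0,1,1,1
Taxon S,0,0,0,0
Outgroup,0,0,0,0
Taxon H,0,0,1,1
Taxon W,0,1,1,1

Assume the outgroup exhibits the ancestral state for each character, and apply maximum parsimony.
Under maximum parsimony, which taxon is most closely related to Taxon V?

Taxon W

The outgroup has state '0' for every character, so '1' is the derived state throughout.
C1: derived state '1' in Taxon P only — an autapomorphy, so it tells us nothing about relationships among taxa.
Only Taxon V and Taxon W show the derived state '1' for C2, supporting them as a clade.
C3 (derived state '1') is shared by Taxon H, Taxon P, Taxon V, and Taxon W — a synapomorphy uniting that clade.
Only Taxon H, Taxon V, and Taxon W show the derived state '1' for C4, supporting them as a clade.
Most parsimonious ingroup topology: ((Taxon P,((Taxon W,Taxon V),Taxon H)),Taxon S).
Taxon V and Taxon W form a cherry on this tree, so they are sister taxa.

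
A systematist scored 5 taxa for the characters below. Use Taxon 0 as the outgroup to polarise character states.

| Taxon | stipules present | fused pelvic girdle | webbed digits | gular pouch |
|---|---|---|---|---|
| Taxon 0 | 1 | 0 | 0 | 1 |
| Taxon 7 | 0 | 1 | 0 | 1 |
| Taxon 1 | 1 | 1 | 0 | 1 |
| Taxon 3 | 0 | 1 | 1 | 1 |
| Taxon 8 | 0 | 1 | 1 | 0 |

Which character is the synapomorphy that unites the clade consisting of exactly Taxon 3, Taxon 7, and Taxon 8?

Character polarity is set by the outgroup: the derived state is whichever differs from the outgroup's state, so for stipules present, gular pouch the derived state is '0', and for the remaining characters it is '1'.
stipules present (derived state '0') is shared by Taxon 3, Taxon 7, and Taxon 8 — a synapomorphy uniting that clade.
All ingroup taxa share the derived state '1' for fused pelvic girdle; it defines the ingroup but does not resolve relationships within it.
Only Taxon 3 and Taxon 8 show the derived state '1' for webbed digits, supporting them as a clade.
gular pouch: derived state '0' in Taxon 8 only — an autapomorphy, so it tells us nothing about relationships among taxa.
Most parsimonious ingroup topology: ((Taxon 7,(Taxon 3,Taxon 8)),Taxon 1).
The clade {Taxon 3, Taxon 7, Taxon 8} is supported by stipules present: its derived state '0' occurs in exactly those taxa and in no other taxon (including the outgroup).

stipules present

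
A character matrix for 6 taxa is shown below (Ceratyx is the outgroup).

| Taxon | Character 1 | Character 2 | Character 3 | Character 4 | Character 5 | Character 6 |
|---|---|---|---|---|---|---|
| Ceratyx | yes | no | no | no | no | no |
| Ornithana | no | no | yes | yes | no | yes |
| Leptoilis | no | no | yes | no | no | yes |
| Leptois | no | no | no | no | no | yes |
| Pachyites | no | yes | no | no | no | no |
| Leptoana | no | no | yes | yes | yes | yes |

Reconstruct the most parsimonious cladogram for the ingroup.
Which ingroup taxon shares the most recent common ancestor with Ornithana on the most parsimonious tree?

Character polarity is set by the outgroup: the derived state is whichever differs from the outgroup's state, so for Character 1 the derived state is 'no', and for the remaining characters it is 'yes'.
Character 1 (derived state 'no') is shared by all ingroup taxa — unites the whole ingroup.
Character 2 (derived state 'yes') is unique to Pachyites (autapomorphy; uninformative for grouping).
Character 3: derived state 'yes' in Leptoana, Leptoilis, and Ornithana only — synapomorphy for {Leptoana, Leptoilis, Ornithana}.
Character 4 (derived state 'yes') is shared by Leptoana and Ornithana — a synapomorphy uniting that clade.
Character 5 (derived state 'yes') is unique to Leptoana (autapomorphy; uninformative for grouping).
Character 6 (derived state 'yes') is shared by Leptoana, Leptoilis, Leptois, and Ornithana — a synapomorphy uniting that clade.
Most parsimonious ingroup topology: ((((Ornithana,Leptoana),Leptoilis),Leptois),Pachyites).
Ornithana and Leptoana form a cherry on this tree, so they are sister taxa.

Leptoana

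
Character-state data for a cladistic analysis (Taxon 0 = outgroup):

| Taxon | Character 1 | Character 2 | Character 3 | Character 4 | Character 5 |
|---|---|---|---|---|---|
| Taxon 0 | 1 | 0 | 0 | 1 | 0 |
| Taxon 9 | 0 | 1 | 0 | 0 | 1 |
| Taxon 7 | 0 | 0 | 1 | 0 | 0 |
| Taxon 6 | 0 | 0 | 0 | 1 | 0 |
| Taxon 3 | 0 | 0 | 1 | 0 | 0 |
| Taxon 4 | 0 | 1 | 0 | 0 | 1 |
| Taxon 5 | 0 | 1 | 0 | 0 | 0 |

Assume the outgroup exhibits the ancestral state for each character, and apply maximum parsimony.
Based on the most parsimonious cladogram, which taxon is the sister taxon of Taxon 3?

Taxon 7

Character polarity is set by the outgroup: the derived state is whichever differs from the outgroup's state, so for Character 1, Character 4 the derived state is '0', and for the remaining characters it is '1'.
All ingroup taxa share the derived state '0' for Character 1; it defines the ingroup but does not resolve relationships within it.
Character 2 (derived state '1') is shared by Taxon 4, Taxon 5, and Taxon 9 — a synapomorphy uniting that clade.
Character 3: derived state '1' in Taxon 3 and Taxon 7 only — synapomorphy for {Taxon 3, Taxon 7}.
Character 4 (derived state '0') is shared by Taxon 3, Taxon 4, Taxon 5, Taxon 7, and Taxon 9 — a synapomorphy uniting that clade.
Only Taxon 4 and Taxon 9 show the derived state '1' for Character 5, supporting them as a clade.
Most parsimonious ingroup topology: ((((Taxon 9,Taxon 4),Taxon 5),(Taxon 7,Taxon 3)),Taxon 6).
Taxon 3 and Taxon 7 form a cherry on this tree, so they are sister taxa.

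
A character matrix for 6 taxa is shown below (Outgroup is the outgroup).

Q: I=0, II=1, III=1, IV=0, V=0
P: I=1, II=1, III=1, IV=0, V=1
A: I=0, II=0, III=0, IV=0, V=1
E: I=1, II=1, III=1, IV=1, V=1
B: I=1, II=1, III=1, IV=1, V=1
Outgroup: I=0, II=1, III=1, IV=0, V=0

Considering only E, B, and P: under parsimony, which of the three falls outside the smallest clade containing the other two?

Character polarity is set by the outgroup: the derived state is whichever differs from the outgroup's state, so for II, III the derived state is '0', and for the remaining characters it is '1'.
I (derived state '1') is shared by B, E, and P — a synapomorphy uniting that clade.
II (derived state '0') is unique to A (autapomorphy; uninformative for grouping).
III (derived state '0') is unique to A (autapomorphy; uninformative for grouping).
Only B and E show the derived state '1' for IV, supporting them as a clade.
Only A, B, E, and P show the derived state '1' for V, supporting them as a clade.
Most parsimonious ingroup topology: (((P,(E,B)),A),Q).
E and B share a more recent common ancestor with each other than either does with P, so P is the least closely related of the three.

P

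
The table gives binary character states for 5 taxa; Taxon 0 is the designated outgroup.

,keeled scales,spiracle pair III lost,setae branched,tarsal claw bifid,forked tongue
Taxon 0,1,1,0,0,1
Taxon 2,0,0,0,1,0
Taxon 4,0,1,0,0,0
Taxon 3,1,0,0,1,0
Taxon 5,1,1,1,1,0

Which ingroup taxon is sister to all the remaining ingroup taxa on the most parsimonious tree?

Taxon 4

Character polarity is set by the outgroup: the derived state is whichever differs from the outgroup's state, so for keeled scales, spiracle pair III lost, forked tongue the derived state is '0', and for the remaining characters it is '1'.
keeled scales groups Taxon 2 and Taxon 4, which is incompatible with the clades supported by the remaining characters; treating it as convergent (homoplasy) costs fewer steps than any alternative tree.
Only Taxon 2 and Taxon 3 show the derived state '0' for spiracle pair III lost, supporting them as a clade.
setae branched (derived state '1') is unique to Taxon 5 (autapomorphy; uninformative for grouping).
tarsal claw bifid (derived state '1') is shared by Taxon 2, Taxon 3, and Taxon 5 — a synapomorphy uniting that clade.
All ingroup taxa share the derived state '0' for forked tongue; it defines the ingroup but does not resolve relationships within it.
Most parsimonious ingroup topology: (((Taxon 2,Taxon 3),Taxon 5),Taxon 4).
Taxon 4 is sister to the clade containing all other ingroup taxa, so it is the earliest-diverging (most basal) ingroup lineage.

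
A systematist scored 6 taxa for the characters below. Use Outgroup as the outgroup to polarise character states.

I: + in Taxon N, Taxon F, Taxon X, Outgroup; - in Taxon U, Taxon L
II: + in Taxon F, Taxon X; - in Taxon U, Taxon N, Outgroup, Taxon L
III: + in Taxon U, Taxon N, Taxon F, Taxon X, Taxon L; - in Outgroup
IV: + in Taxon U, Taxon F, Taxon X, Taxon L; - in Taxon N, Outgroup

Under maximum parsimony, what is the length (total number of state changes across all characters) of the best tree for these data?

4

Character polarity is set by the outgroup: the derived state is whichever differs from the outgroup's state, so for I the derived state is '-', and for the remaining characters it is '+'.
Only Taxon L and Taxon U show the derived state '-' for I, supporting them as a clade.
II (derived state '+') is shared by Taxon F and Taxon X — a synapomorphy uniting that clade.
All ingroup taxa share the derived state '+' for III; it defines the ingroup but does not resolve relationships within it.
IV: derived state '+' in Taxon F, Taxon L, Taxon U, and Taxon X only — synapomorphy for {Taxon F, Taxon L, Taxon U, Taxon X}.
Most parsimonious ingroup topology: (((Taxon F,Taxon X),(Taxon U,Taxon L)),Taxon N).
Changes per character on this tree: I: 1; II: 1; III: 1; IV: 1.
Total = 4.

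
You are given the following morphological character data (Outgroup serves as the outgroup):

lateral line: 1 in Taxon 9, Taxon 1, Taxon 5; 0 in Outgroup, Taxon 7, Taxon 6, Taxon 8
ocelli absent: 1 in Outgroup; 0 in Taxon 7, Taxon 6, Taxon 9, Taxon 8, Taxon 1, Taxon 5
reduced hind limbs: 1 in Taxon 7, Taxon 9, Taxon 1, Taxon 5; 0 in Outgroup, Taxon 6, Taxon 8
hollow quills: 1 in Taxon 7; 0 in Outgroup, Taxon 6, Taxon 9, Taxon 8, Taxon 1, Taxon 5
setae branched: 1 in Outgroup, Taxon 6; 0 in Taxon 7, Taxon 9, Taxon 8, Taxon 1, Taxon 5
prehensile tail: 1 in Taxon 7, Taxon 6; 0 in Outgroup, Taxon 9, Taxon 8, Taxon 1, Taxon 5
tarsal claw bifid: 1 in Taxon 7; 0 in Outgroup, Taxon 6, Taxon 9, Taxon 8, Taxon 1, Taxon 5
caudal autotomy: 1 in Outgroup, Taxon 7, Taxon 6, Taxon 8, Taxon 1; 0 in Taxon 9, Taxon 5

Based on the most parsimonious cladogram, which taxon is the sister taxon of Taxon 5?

Character polarity is set by the outgroup: the derived state is whichever differs from the outgroup's state, so for ocelli absent, setae branched, caudal autotomy the derived state is '0', and for the remaining characters it is '1'.
lateral line: derived state '1' in Taxon 1, Taxon 5, and Taxon 9 only — synapomorphy for {Taxon 1, Taxon 5, Taxon 9}.
ocelli absent (derived state '0') is shared by all ingroup taxa — unites the whole ingroup.
Only Taxon 1, Taxon 5, Taxon 7, and Taxon 9 show the derived state '1' for reduced hind limbs, supporting them as a clade.
hollow quills (derived state '1') is unique to Taxon 7 (autapomorphy; uninformative for grouping).
setae branched (derived state '0') is shared by Taxon 1, Taxon 5, Taxon 7, Taxon 8, and Taxon 9 — a synapomorphy uniting that clade.
prehensile tail groups Taxon 6 and Taxon 7, which is incompatible with the clades supported by the remaining characters; treating it as convergent (homoplasy) costs fewer steps than any alternative tree.
tarsal claw bifid: derived state '1' in Taxon 7 only — an autapomorphy, so it tells us nothing about relationships among taxa.
caudal autotomy (derived state '0') is shared by Taxon 5 and Taxon 9 — a synapomorphy uniting that clade.
Most parsimonious ingroup topology: (((Taxon 7,((Taxon 9,Taxon 5),Taxon 1)),Taxon 8),Taxon 6).
Taxon 5 and Taxon 9 form a cherry on this tree, so they are sister taxa.

Taxon 9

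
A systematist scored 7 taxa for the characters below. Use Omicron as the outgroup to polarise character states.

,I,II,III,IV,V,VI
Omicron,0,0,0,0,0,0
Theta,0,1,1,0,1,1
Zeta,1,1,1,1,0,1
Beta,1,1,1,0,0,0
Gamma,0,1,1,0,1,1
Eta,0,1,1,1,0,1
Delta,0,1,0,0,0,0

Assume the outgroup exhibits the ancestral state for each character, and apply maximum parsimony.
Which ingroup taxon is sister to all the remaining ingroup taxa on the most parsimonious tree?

Delta

The outgroup has state '0' for every character, so '1' is the derived state throughout.
I groups Beta and Zeta, which is incompatible with the clades supported by the remaining characters; treating it as convergent (homoplasy) costs fewer steps than any alternative tree.
All ingroup taxa share the derived state '1' for II; it defines the ingroup but does not resolve relationships within it.
Only Beta, Eta, Gamma, Theta, and Zeta show the derived state '1' for III, supporting them as a clade.
IV: derived state '1' in Eta and Zeta only — synapomorphy for {Eta, Zeta}.
Only Gamma and Theta show the derived state '1' for V, supporting them as a clade.
Only Eta, Gamma, Theta, and Zeta show the derived state '1' for VI, supporting them as a clade.
Most parsimonious ingroup topology: ((((Theta,Gamma),(Zeta,Eta)),Beta),Delta).
Delta is sister to the clade containing all other ingroup taxa, so it is the earliest-diverging (most basal) ingroup lineage.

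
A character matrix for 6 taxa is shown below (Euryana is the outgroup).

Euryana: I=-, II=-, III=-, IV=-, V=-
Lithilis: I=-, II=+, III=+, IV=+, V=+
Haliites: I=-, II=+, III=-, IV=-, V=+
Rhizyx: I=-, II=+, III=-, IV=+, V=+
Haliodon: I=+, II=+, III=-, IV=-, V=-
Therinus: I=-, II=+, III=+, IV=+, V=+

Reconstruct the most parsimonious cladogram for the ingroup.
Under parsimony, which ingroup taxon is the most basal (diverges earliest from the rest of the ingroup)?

The outgroup has state '-' for every character, so '+' is the derived state throughout.
I (derived state '+') is unique to Haliodon (autapomorphy; uninformative for grouping).
II (derived state '+') is shared by all ingroup taxa — unites the whole ingroup.
Only Lithilis and Therinus show the derived state '+' for III, supporting them as a clade.
Only Lithilis, Rhizyx, and Therinus show the derived state '+' for IV, supporting them as a clade.
V: derived state '+' in Haliites, Lithilis, Rhizyx, and Therinus only — synapomorphy for {Haliites, Lithilis, Rhizyx, Therinus}.
Most parsimonious ingroup topology: ((((Lithilis,Therinus),Rhizyx),Haliites),Haliodon).
Haliodon is sister to the clade containing all other ingroup taxa, so it is the earliest-diverging (most basal) ingroup lineage.

Haliodon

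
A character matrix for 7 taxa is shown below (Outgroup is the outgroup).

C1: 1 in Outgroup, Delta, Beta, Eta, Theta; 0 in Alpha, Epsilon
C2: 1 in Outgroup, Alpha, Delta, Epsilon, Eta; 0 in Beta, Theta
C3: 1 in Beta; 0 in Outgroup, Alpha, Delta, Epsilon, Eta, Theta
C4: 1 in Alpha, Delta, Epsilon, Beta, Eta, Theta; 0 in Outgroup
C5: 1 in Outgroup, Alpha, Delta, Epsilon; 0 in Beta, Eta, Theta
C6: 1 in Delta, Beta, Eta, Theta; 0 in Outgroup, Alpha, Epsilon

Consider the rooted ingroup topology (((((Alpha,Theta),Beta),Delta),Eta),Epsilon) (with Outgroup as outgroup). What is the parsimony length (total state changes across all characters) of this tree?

11

Map each character onto (((((Alpha,Theta),Beta),Delta),Eta),Epsilon) (rooted by Outgroup) and count the minimum state changes it requires (Fitch parsimony):
C1: 2; C2: 2; C3: 1; C4: 1; C5: 3; C6: 2.
Total tree length = 11.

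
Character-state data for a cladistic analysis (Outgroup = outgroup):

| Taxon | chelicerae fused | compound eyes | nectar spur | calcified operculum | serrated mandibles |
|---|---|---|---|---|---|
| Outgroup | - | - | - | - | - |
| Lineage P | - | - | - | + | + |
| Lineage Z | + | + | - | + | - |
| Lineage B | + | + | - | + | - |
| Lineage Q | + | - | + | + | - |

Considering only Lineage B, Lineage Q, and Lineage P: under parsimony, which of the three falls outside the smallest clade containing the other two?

Lineage P

The outgroup has state '-' for every character, so '+' is the derived state throughout.
chelicerae fused: derived state '+' in Lineage B, Lineage Q, and Lineage Z only — synapomorphy for {Lineage B, Lineage Q, Lineage Z}.
compound eyes: derived state '+' in Lineage B and Lineage Z only — synapomorphy for {Lineage B, Lineage Z}.
nectar spur (derived state '+') is unique to Lineage Q (autapomorphy; uninformative for grouping).
calcified operculum (derived state '+') is shared by all ingroup taxa — unites the whole ingroup.
serrated mandibles: derived state '+' in Lineage P only — an autapomorphy, so it tells us nothing about relationships among taxa.
Most parsimonious ingroup topology: (Lineage P,((Lineage Z,Lineage B),Lineage Q)).
Lineage B and Lineage Q share a more recent common ancestor with each other than either does with Lineage P, so Lineage P is the least closely related of the three.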